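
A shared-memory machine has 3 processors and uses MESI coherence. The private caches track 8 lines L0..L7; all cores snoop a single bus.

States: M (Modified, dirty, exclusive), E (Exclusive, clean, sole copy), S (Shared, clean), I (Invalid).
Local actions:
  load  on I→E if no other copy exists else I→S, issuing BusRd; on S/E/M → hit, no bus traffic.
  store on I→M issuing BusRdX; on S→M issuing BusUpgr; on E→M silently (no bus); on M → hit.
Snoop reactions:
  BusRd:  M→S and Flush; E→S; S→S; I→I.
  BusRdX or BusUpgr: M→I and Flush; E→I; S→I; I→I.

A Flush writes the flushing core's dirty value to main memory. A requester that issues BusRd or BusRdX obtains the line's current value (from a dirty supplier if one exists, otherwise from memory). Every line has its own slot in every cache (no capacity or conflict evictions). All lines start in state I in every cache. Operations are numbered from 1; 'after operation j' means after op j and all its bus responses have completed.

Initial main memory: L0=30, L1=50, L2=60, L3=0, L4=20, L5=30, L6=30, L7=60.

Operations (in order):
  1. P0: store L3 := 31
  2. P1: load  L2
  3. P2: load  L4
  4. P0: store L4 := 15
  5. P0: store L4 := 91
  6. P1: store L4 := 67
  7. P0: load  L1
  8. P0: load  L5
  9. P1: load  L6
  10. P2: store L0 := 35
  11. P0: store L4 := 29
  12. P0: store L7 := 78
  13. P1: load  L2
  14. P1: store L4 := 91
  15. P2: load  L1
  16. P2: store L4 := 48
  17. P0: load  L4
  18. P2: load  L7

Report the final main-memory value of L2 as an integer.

[1] P0: store L3 := 31 | P0:M(31), P1:I, P2:I | bus: BusRdX
[2] P1: load  L2 | P0:I, P1:E(60), P2:I | bus: BusRd
[3] P2: load  L4 | P0:I, P1:I, P2:E(20) | bus: BusRd
[4] P0: store L4 := 15 | P0:M(15), P1:I, P2:I | bus: BusRdX
[5] P0: store L4 := 91 | P0:M(91), P1:I, P2:I | bus: none
[6] P1: store L4 := 67 | P0:I, P1:M(67), P2:I | bus: BusRdX,Flush
[7] P0: load  L1 | P0:E(50), P1:I, P2:I | bus: BusRd
[8] P0: load  L5 | P0:E(30), P1:I, P2:I | bus: BusRd
[9] P1: load  L6 | P0:I, P1:E(30), P2:I | bus: BusRd
[10] P2: store L0 := 35 | P0:I, P1:I, P2:M(35) | bus: BusRdX
[11] P0: store L4 := 29 | P0:M(29), P1:I, P2:I | bus: BusRdX,Flush
[12] P0: store L7 := 78 | P0:M(78), P1:I, P2:I | bus: BusRdX
[13] P1: load  L2 | P0:I, P1:E(60), P2:I | bus: none
[14] P1: store L4 := 91 | P0:I, P1:M(91), P2:I | bus: BusRdX,Flush
[15] P2: load  L1 | P0:S(50), P1:I, P2:S(50) | bus: BusRd
[16] P2: store L4 := 48 | P0:I, P1:I, P2:M(48) | bus: BusRdX,Flush
[17] P0: load  L4 | P0:S(48), P1:I, P2:S(48) | bus: BusRd,Flush
[18] P2: load  L7 | P0:S(78), P1:I, P2:S(78) | bus: BusRd,Flush

memory[L2] = 60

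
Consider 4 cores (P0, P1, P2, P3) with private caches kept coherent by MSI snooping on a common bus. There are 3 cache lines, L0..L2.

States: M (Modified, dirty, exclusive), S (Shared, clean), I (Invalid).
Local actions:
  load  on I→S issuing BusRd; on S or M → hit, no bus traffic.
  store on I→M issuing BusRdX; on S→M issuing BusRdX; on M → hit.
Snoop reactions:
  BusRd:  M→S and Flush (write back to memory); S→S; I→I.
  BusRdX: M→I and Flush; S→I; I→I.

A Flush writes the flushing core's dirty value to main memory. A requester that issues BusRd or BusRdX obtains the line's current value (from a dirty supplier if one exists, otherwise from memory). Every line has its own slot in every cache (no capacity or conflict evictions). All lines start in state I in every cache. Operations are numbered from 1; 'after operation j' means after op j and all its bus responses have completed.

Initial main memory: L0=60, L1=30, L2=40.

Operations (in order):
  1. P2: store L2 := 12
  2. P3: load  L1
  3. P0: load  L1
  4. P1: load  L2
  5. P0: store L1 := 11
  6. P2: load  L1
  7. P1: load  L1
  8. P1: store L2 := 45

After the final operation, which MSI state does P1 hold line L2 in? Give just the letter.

step 1: P2: store L2 := 12  ⟶  IIMI  (L2)  txn=BusRdX  M[L2]=40
step 2: P3: load  L1  ⟶  IIIS  (L1)  txn=BusRd  M[L1]=30
step 3: P0: load  L1  ⟶  SIIS  (L1)  txn=BusRd  M[L1]=30
step 4: P1: load  L2  ⟶  ISSI  (L2)  txn=BusRd+Flush  M[L2]=12
step 5: P0: store L1 := 11  ⟶  MIII  (L1)  txn=BusRdX  M[L1]=30
step 6: P2: load  L1  ⟶  SISI  (L1)  txn=BusRd+Flush  M[L1]=11
step 7: P1: load  L1  ⟶  SSSI  (L1)  txn=BusRd  M[L1]=11
step 8: P1: store L2 := 45  ⟶  IMII  (L2)  txn=BusRdX  M[L2]=12

state = M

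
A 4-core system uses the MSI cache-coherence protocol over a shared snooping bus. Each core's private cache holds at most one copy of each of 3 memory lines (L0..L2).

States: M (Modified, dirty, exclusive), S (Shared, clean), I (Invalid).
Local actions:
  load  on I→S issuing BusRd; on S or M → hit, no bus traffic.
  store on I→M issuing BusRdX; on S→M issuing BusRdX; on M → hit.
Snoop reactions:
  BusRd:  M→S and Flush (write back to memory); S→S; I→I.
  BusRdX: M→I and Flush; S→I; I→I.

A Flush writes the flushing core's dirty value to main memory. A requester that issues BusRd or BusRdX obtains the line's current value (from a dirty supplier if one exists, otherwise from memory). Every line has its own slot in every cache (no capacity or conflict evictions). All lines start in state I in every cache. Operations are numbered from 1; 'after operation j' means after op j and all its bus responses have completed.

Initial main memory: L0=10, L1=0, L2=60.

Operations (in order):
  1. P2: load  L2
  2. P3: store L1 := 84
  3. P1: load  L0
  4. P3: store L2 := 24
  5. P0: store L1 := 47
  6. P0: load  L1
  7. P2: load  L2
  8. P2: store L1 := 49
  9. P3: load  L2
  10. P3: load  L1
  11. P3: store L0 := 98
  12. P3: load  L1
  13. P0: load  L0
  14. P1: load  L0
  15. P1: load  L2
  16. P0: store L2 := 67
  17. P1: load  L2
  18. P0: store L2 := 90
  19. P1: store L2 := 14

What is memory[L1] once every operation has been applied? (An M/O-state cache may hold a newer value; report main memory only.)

step 1: P2: load  L2  ⟶  IISI  (L2)  txn=BusRd  M[L2]=60
step 2: P3: store L1 := 84  ⟶  IIIM  (L1)  txn=BusRdX  M[L1]=0
step 3: P1: load  L0  ⟶  ISII  (L0)  txn=BusRd  M[L0]=10
step 4: P3: store L2 := 24  ⟶  IIIM  (L2)  txn=BusRdX  M[L2]=60
step 5: P0: store L1 := 47  ⟶  MIII  (L1)  txn=BusRdX+Flush  M[L1]=84
step 6: P0: load  L1  ⟶  MIII  (L1)  txn=∅  M[L1]=84
step 7: P2: load  L2  ⟶  IISS  (L2)  txn=BusRd+Flush  M[L2]=24
step 8: P2: store L1 := 49  ⟶  IIMI  (L1)  txn=BusRdX+Flush  M[L1]=47
step 9: P3: load  L2  ⟶  IISS  (L2)  txn=∅  M[L2]=24
step 10: P3: load  L1  ⟶  IISS  (L1)  txn=BusRd+Flush  M[L1]=49
step 11: P3: store L0 := 98  ⟶  IIIM  (L0)  txn=BusRdX  M[L0]=10
step 12: P3: load  L1  ⟶  IISS  (L1)  txn=∅  M[L1]=49
step 13: P0: load  L0  ⟶  SIIS  (L0)  txn=BusRd+Flush  M[L0]=98
step 14: P1: load  L0  ⟶  SSIS  (L0)  txn=BusRd  M[L0]=98
step 15: P1: load  L2  ⟶  ISSS  (L2)  txn=BusRd  M[L2]=24
step 16: P0: store L2 := 67  ⟶  MIII  (L2)  txn=BusRdX  M[L2]=24
step 17: P1: load  L2  ⟶  SSII  (L2)  txn=BusRd+Flush  M[L2]=67
step 18: P0: store L2 := 90  ⟶  MIII  (L2)  txn=BusRdX  M[L2]=67
step 19: P1: store L2 := 14  ⟶  IMII  (L2)  txn=BusRdX+Flush  M[L2]=90

memory[L1] = 49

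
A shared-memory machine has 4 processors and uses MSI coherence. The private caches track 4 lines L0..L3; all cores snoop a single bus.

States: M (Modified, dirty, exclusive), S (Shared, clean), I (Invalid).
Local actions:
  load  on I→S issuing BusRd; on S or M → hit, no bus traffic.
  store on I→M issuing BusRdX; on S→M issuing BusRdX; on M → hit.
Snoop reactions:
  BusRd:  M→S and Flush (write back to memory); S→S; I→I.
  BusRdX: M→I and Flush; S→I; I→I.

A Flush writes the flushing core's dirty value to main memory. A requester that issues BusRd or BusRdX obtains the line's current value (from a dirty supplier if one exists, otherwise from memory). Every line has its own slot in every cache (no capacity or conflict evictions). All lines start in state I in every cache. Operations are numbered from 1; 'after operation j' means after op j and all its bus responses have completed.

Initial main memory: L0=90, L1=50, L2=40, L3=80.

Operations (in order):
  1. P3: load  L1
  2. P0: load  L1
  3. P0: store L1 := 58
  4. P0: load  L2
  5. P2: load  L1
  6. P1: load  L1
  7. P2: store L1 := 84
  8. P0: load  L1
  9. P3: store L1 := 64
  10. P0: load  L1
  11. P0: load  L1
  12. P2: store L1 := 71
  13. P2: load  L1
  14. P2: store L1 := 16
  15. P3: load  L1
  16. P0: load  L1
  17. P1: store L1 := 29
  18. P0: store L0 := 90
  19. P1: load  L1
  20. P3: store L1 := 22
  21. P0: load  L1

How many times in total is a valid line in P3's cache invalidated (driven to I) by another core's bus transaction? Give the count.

invalidations = 3

1. P3: load  L1  bus=[BusRd]  L1: P0=I P1=I P2=I P3=S  mem[L1]=50
2. P0: load  L1  bus=[BusRd]  L1: P0=S P1=I P2=I P3=S  mem[L1]=50
3. P0: store L1 := 58  bus=[BusRdX]  L1: P0=M P1=I P2=I P3=I  mem[L1]=50
4. P0: load  L2  bus=[BusRd]  L2: P0=S P1=I P2=I P3=I  mem[L2]=40
5. P2: load  L1  bus=[BusRd,Flush]  L1: P0=S P1=I P2=S P3=I  mem[L1]=58
6. P1: load  L1  bus=[BusRd]  L1: P0=S P1=S P2=S P3=I  mem[L1]=58
7. P2: store L1 := 84  bus=[BusRdX]  L1: P0=I P1=I P2=M P3=I  mem[L1]=58
8. P0: load  L1  bus=[BusRd,Flush]  L1: P0=S P1=I P2=S P3=I  mem[L1]=84
9. P3: store L1 := 64  bus=[BusRdX]  L1: P0=I P1=I P2=I P3=M  mem[L1]=84
10. P0: load  L1  bus=[BusRd,Flush]  L1: P0=S P1=I P2=I P3=S  mem[L1]=64
11. P0: load  L1  bus=[-]  L1: P0=S P1=I P2=I P3=S  mem[L1]=64
12. P2: store L1 := 71  bus=[BusRdX]  L1: P0=I P1=I P2=M P3=I  mem[L1]=64
13. P2: load  L1  bus=[-]  L1: P0=I P1=I P2=M P3=I  mem[L1]=64
14. P2: store L1 := 16  bus=[-]  L1: P0=I P1=I P2=M P3=I  mem[L1]=64
15. P3: load  L1  bus=[BusRd,Flush]  L1: P0=I P1=I P2=S P3=S  mem[L1]=16
16. P0: load  L1  bus=[BusRd]  L1: P0=S P1=I P2=S P3=S  mem[L1]=16
17. P1: store L1 := 29  bus=[BusRdX]  L1: P0=I P1=M P2=I P3=I  mem[L1]=16
18. P0: store L0 := 90  bus=[BusRdX]  L0: P0=M P1=I P2=I P3=I  mem[L0]=90
19. P1: load  L1  bus=[-]  L1: P0=I P1=M P2=I P3=I  mem[L1]=16
20. P3: store L1 := 22  bus=[BusRdX,Flush]  L1: P0=I P1=I P2=I P3=M  mem[L1]=29
21. P0: load  L1  bus=[BusRd,Flush]  L1: P0=S P1=I P2=I P3=S  mem[L1]=22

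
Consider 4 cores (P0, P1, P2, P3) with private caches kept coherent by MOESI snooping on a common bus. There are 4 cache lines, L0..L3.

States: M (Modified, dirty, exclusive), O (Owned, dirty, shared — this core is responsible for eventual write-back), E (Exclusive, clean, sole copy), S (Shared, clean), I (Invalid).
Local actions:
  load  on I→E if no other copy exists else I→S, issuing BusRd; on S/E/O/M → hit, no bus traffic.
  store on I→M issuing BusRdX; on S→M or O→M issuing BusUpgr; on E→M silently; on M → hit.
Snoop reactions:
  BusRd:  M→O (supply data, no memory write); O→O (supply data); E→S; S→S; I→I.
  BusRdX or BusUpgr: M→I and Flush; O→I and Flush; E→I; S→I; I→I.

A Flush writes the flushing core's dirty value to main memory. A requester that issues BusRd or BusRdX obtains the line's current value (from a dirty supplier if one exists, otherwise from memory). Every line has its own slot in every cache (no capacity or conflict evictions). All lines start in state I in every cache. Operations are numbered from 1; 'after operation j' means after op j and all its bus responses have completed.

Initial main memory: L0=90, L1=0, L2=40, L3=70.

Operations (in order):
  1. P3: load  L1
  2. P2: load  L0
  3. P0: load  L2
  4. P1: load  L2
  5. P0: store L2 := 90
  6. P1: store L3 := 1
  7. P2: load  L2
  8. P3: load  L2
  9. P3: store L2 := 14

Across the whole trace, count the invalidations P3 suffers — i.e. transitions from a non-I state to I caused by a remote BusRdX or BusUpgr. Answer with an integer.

step 1: P3: load  L1  ⟶  IIIE  (L1)  txn=BusRd  M[L1]=0
step 2: P2: load  L0  ⟶  IIEI  (L0)  txn=BusRd  M[L0]=90
step 3: P0: load  L2  ⟶  EIII  (L2)  txn=BusRd  M[L2]=40
step 4: P1: load  L2  ⟶  SSII  (L2)  txn=BusRd  M[L2]=40
step 5: P0: store L2 := 90  ⟶  MIII  (L2)  txn=BusUpgr  M[L2]=40
step 6: P1: store L3 := 1  ⟶  IMII  (L3)  txn=BusRdX  M[L3]=70
step 7: P2: load  L2  ⟶  OISI  (L2)  txn=BusRd  M[L2]=40
step 8: P3: load  L2  ⟶  OISS  (L2)  txn=BusRd  M[L2]=40
step 9: P3: store L2 := 14  ⟶  IIIM  (L2)  txn=BusUpgr+Flush  M[L2]=90

invalidations = 0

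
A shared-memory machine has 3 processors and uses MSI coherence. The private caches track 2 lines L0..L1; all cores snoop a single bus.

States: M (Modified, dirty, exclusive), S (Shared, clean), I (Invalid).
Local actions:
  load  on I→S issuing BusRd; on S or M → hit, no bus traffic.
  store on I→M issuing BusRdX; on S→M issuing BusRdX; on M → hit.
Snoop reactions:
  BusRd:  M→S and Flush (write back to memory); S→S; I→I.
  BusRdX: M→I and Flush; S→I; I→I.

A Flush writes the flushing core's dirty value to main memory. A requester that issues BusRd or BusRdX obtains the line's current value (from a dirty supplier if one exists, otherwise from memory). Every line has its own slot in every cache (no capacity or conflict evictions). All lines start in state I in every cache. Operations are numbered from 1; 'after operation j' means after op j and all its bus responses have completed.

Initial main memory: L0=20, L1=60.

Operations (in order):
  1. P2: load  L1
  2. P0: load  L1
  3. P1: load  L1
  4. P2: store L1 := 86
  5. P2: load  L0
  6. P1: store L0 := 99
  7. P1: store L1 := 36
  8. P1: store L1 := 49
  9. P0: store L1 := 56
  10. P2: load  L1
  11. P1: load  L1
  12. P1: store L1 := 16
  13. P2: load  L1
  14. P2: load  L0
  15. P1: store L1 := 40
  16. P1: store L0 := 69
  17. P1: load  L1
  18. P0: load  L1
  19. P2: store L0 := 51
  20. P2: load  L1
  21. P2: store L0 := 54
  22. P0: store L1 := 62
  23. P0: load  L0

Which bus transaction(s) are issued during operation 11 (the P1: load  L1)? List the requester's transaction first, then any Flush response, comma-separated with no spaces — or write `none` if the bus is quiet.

[1] P2: load  L1 | P0:I, P1:I, P2:S(60) | bus: BusRd
[2] P0: load  L1 | P0:S(60), P1:I, P2:S(60) | bus: BusRd
[3] P1: load  L1 | P0:S(60), P1:S(60), P2:S(60) | bus: BusRd
[4] P2: store L1 := 86 | P0:I, P1:I, P2:M(86) | bus: BusRdX
[5] P2: load  L0 | P0:I, P1:I, P2:S(20) | bus: BusRd
[6] P1: store L0 := 99 | P0:I, P1:M(99), P2:I | bus: BusRdX
[7] P1: store L1 := 36 | P0:I, P1:M(36), P2:I | bus: BusRdX,Flush
[8] P1: store L1 := 49 | P0:I, P1:M(49), P2:I | bus: none
[9] P0: store L1 := 56 | P0:M(56), P1:I, P2:I | bus: BusRdX,Flush
[10] P2: load  L1 | P0:S(56), P1:I, P2:S(56) | bus: BusRd,Flush
[11] P1: load  L1 | P0:S(56), P1:S(56), P2:S(56) | bus: BusRd
[12] P1: store L1 := 16 | P0:I, P1:M(16), P2:I | bus: BusRdX
[13] P2: load  L1 | P0:I, P1:S(16), P2:S(16) | bus: BusRd,Flush
[14] P2: load  L0 | P0:I, P1:S(99), P2:S(99) | bus: BusRd,Flush
[15] P1: store L1 := 40 | P0:I, P1:M(40), P2:I | bus: BusRdX
[16] P1: store L0 := 69 | P0:I, P1:M(69), P2:I | bus: BusRdX
[17] P1: load  L1 | P0:I, P1:M(40), P2:I | bus: none
[18] P0: load  L1 | P0:S(40), P1:S(40), P2:I | bus: BusRd,Flush
[19] P2: store L0 := 51 | P0:I, P1:I, P2:M(51) | bus: BusRdX,Flush
[20] P2: load  L1 | P0:S(40), P1:S(40), P2:S(40) | bus: BusRd
[21] P2: store L0 := 54 | P0:I, P1:I, P2:M(54) | bus: none
[22] P0: store L1 := 62 | P0:M(62), P1:I, P2:I | bus: BusRdX
[23] P0: load  L0 | P0:S(54), P1:I, P2:S(54) | bus: BusRd,Flush

bus = BusRd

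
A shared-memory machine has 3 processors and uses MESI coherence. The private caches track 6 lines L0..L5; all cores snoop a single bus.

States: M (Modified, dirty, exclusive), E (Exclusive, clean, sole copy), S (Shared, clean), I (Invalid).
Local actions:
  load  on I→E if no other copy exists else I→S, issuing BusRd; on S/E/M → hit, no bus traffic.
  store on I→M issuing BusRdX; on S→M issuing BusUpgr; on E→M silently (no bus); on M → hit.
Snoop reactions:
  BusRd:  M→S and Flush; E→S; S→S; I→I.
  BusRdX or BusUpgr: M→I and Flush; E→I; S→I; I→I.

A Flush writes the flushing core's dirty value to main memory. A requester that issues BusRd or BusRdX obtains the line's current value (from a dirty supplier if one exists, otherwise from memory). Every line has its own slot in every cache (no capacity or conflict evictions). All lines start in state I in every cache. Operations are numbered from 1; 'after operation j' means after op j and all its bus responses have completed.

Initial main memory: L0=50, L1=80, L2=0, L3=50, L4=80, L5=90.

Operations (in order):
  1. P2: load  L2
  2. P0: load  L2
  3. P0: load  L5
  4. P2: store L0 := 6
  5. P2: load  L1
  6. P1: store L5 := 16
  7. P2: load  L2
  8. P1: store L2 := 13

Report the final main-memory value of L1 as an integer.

[1] P2: load  L2 | P0:I, P1:I, P2:E(0) | bus: BusRd
[2] P0: load  L2 | P0:S(0), P1:I, P2:S(0) | bus: BusRd
[3] P0: load  L5 | P0:E(90), P1:I, P2:I | bus: BusRd
[4] P2: store L0 := 6 | P0:I, P1:I, P2:M(6) | bus: BusRdX
[5] P2: load  L1 | P0:I, P1:I, P2:E(80) | bus: BusRd
[6] P1: store L5 := 16 | P0:I, P1:M(16), P2:I | bus: BusRdX
[7] P2: load  L2 | P0:S(0), P1:I, P2:S(0) | bus: none
[8] P1: store L2 := 13 | P0:I, P1:M(13), P2:I | bus: BusRdX

memory[L1] = 80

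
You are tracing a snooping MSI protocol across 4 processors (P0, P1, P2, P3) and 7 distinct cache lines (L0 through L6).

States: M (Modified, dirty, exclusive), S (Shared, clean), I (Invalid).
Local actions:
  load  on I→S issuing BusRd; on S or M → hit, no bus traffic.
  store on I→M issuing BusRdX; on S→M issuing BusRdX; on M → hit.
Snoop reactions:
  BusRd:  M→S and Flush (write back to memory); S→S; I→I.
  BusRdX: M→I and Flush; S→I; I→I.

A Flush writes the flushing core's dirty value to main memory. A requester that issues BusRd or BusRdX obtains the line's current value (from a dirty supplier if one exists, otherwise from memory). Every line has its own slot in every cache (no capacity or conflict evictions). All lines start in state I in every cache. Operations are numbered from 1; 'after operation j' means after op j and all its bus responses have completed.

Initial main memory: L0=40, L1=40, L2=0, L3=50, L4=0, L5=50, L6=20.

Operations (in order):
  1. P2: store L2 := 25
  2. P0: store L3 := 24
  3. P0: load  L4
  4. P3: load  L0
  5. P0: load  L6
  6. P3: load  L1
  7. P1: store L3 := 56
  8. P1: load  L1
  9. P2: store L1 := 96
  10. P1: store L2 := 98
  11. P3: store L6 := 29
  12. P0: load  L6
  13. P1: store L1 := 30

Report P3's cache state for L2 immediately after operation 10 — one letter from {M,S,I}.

[1] P2: store L2 := 25 | P0:I, P1:I, P2:M(25), P3:I | bus: BusRdX
[2] P0: store L3 := 24 | P0:M(24), P1:I, P2:I, P3:I | bus: BusRdX
[3] P0: load  L4 | P0:S(0), P1:I, P2:I, P3:I | bus: BusRd
[4] P3: load  L0 | P0:I, P1:I, P2:I, P3:S(40) | bus: BusRd
[5] P0: load  L6 | P0:S(20), P1:I, P2:I, P3:I | bus: BusRd
[6] P3: load  L1 | P0:I, P1:I, P2:I, P3:S(40) | bus: BusRd
[7] P1: store L3 := 56 | P0:I, P1:M(56), P2:I, P3:I | bus: BusRdX,Flush
[8] P1: load  L1 | P0:I, P1:S(40), P2:I, P3:S(40) | bus: BusRd
[9] P2: store L1 := 96 | P0:I, P1:I, P2:M(96), P3:I | bus: BusRdX
[10] P1: store L2 := 98 | P0:I, P1:M(98), P2:I, P3:I | bus: BusRdX,Flush
[11] P3: store L6 := 29 | P0:I, P1:I, P2:I, P3:M(29) | bus: BusRdX
[12] P0: load  L6 | P0:S(29), P1:I, P2:I, P3:S(29) | bus: BusRd,Flush
[13] P1: store L1 := 30 | P0:I, P1:M(30), P2:I, P3:I | bus: BusRdX,Flush

state = I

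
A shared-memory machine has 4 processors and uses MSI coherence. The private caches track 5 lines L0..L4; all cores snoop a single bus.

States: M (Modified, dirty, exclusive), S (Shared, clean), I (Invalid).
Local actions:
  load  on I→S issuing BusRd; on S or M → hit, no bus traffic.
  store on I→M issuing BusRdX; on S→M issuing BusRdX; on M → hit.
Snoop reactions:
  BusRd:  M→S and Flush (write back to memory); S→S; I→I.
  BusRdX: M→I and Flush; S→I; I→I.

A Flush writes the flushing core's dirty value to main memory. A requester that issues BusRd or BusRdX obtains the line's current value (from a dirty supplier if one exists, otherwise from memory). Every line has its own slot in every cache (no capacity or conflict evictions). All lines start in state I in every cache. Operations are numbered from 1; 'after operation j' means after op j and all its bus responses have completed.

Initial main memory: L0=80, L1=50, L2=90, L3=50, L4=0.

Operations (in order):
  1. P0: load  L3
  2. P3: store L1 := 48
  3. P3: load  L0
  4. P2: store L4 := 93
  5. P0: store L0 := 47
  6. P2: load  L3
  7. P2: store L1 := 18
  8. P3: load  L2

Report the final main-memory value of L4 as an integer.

memory[L4] = 0

1. P0: load  L3  bus=[BusRd]  L3: P0=S P1=I P2=I P3=I  mem[L3]=50
2. P3: store L1 := 48  bus=[BusRdX]  L1: P0=I P1=I P2=I P3=M  mem[L1]=50
3. P3: load  L0  bus=[BusRd]  L0: P0=I P1=I P2=I P3=S  mem[L0]=80
4. P2: store L4 := 93  bus=[BusRdX]  L4: P0=I P1=I P2=M P3=I  mem[L4]=0
5. P0: store L0 := 47  bus=[BusRdX]  L0: P0=M P1=I P2=I P3=I  mem[L0]=80
6. P2: load  L3  bus=[BusRd]  L3: P0=S P1=I P2=S P3=I  mem[L3]=50
7. P2: store L1 := 18  bus=[BusRdX,Flush]  L1: P0=I P1=I P2=M P3=I  mem[L1]=48
8. P3: load  L2  bus=[BusRd]  L2: P0=I P1=I P2=I P3=S  mem[L2]=90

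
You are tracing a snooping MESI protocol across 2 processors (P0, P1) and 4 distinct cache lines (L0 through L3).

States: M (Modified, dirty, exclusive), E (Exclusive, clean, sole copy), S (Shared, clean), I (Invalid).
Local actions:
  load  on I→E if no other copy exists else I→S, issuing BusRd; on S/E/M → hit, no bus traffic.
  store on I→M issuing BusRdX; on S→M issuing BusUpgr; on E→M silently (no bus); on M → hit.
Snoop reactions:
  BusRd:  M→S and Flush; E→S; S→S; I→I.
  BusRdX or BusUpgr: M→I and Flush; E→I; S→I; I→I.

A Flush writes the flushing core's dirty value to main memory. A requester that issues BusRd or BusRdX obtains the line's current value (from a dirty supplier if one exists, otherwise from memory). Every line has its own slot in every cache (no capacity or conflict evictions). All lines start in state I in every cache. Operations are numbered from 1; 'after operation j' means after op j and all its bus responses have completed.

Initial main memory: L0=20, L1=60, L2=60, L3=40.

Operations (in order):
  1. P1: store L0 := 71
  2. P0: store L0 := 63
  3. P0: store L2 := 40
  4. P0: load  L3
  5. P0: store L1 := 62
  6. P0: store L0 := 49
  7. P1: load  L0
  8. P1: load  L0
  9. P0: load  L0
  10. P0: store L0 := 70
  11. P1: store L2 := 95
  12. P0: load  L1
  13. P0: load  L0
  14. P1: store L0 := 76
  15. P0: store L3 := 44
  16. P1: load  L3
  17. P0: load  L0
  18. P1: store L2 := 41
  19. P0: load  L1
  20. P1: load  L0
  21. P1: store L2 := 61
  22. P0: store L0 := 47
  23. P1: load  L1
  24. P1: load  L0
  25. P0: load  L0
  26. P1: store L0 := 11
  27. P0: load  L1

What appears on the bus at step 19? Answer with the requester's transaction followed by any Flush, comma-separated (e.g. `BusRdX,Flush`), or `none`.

bus = none

[1] P1: store L0 := 71 | P0:I, P1:M(71) | bus: BusRdX
[2] P0: store L0 := 63 | P0:M(63), P1:I | bus: BusRdX,Flush
[3] P0: store L2 := 40 | P0:M(40), P1:I | bus: BusRdX
[4] P0: load  L3 | P0:E(40), P1:I | bus: BusRd
[5] P0: store L1 := 62 | P0:M(62), P1:I | bus: BusRdX
[6] P0: store L0 := 49 | P0:M(49), P1:I | bus: none
[7] P1: load  L0 | P0:S(49), P1:S(49) | bus: BusRd,Flush
[8] P1: load  L0 | P0:S(49), P1:S(49) | bus: none
[9] P0: load  L0 | P0:S(49), P1:S(49) | bus: none
[10] P0: store L0 := 70 | P0:M(70), P1:I | bus: BusUpgr
[11] P1: store L2 := 95 | P0:I, P1:M(95) | bus: BusRdX,Flush
[12] P0: load  L1 | P0:M(62), P1:I | bus: none
[13] P0: load  L0 | P0:M(70), P1:I | bus: none
[14] P1: store L0 := 76 | P0:I, P1:M(76) | bus: BusRdX,Flush
[15] P0: store L3 := 44 | P0:M(44), P1:I | bus: none
[16] P1: load  L3 | P0:S(44), P1:S(44) | bus: BusRd,Flush
[17] P0: load  L0 | P0:S(76), P1:S(76) | bus: BusRd,Flush
[18] P1: store L2 := 41 | P0:I, P1:M(41) | bus: none
[19] P0: load  L1 | P0:M(62), P1:I | bus: none
[20] P1: load  L0 | P0:S(76), P1:S(76) | bus: none
[21] P1: store L2 := 61 | P0:I, P1:M(61) | bus: none
[22] P0: store L0 := 47 | P0:M(47), P1:I | bus: BusUpgr
[23] P1: load  L1 | P0:S(62), P1:S(62) | bus: BusRd,Flush
[24] P1: load  L0 | P0:S(47), P1:S(47) | bus: BusRd,Flush
[25] P0: load  L0 | P0:S(47), P1:S(47) | bus: none
[26] P1: store L0 := 11 | P0:I, P1:M(11) | bus: BusUpgr
[27] P0: load  L1 | P0:S(62), P1:S(62) | bus: none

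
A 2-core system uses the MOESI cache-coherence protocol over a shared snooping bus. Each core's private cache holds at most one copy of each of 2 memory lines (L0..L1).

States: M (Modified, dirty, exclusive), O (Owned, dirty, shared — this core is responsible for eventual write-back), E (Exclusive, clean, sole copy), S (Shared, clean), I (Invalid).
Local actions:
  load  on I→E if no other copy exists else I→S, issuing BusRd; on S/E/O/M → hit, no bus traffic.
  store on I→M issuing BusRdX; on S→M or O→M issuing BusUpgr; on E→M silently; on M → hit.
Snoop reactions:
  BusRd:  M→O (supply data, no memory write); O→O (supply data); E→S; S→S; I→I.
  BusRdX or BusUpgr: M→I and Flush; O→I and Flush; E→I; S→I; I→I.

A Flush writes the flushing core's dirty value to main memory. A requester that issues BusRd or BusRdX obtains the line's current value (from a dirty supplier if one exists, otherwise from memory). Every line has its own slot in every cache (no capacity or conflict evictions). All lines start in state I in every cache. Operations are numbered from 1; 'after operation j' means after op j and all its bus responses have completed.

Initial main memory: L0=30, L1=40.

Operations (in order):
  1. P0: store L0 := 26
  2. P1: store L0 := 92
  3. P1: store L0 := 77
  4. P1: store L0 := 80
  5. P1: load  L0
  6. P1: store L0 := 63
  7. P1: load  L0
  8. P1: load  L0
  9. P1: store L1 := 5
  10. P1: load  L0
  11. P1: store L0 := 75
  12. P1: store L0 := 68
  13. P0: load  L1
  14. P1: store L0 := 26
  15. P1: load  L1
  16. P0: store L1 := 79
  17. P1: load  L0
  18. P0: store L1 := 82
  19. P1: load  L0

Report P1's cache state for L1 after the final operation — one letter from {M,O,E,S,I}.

1. P0: store L0 := 26  bus=[BusRdX]  L0: P0=M P1=I  mem[L0]=30
2. P1: store L0 := 92  bus=[BusRdX,Flush]  L0: P0=I P1=M  mem[L0]=26
3. P1: store L0 := 77  bus=[-]  L0: P0=I P1=M  mem[L0]=26
4. P1: store L0 := 80  bus=[-]  L0: P0=I P1=M  mem[L0]=26
5. P1: load  L0  bus=[-]  L0: P0=I P1=M  mem[L0]=26
6. P1: store L0 := 63  bus=[-]  L0: P0=I P1=M  mem[L0]=26
7. P1: load  L0  bus=[-]  L0: P0=I P1=M  mem[L0]=26
8. P1: load  L0  bus=[-]  L0: P0=I P1=M  mem[L0]=26
9. P1: store L1 := 5  bus=[BusRdX]  L1: P0=I P1=M  mem[L1]=40
10. P1: load  L0  bus=[-]  L0: P0=I P1=M  mem[L0]=26
11. P1: store L0 := 75  bus=[-]  L0: P0=I P1=M  mem[L0]=26
12. P1: store L0 := 68  bus=[-]  L0: P0=I P1=M  mem[L0]=26
13. P0: load  L1  bus=[BusRd]  L1: P0=S P1=O  mem[L1]=40
14. P1: store L0 := 26  bus=[-]  L0: P0=I P1=M  mem[L0]=26
15. P1: load  L1  bus=[-]  L1: P0=S P1=O  mem[L1]=40
16. P0: store L1 := 79  bus=[BusUpgr,Flush]  L1: P0=M P1=I  mem[L1]=5
17. P1: load  L0  bus=[-]  L0: P0=I P1=M  mem[L0]=26
18. P0: store L1 := 82  bus=[-]  L1: P0=M P1=I  mem[L1]=5
19. P1: load  L0  bus=[-]  L0: P0=I P1=M  mem[L0]=26

state = I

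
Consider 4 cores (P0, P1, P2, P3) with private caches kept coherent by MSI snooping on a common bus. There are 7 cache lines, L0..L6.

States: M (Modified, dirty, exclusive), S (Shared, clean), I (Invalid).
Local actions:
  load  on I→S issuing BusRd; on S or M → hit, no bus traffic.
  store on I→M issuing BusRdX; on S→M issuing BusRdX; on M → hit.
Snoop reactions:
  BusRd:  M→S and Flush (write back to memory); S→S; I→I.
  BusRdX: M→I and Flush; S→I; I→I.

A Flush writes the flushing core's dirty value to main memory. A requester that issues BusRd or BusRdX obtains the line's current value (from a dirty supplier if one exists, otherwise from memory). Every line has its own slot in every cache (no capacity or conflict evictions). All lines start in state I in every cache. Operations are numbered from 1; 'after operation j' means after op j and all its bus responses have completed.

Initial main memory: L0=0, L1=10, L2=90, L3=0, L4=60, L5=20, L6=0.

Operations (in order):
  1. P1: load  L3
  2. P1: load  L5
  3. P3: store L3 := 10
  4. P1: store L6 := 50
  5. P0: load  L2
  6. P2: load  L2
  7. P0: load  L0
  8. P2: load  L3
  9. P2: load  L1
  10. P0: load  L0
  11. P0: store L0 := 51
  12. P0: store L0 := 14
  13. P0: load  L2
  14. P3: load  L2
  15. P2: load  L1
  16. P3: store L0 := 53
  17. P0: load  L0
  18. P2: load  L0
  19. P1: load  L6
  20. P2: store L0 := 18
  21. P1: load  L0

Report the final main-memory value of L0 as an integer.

  op1 P1: load  L3 → I/S/I/I on L3; bus BusRd; mem=0
  op2 P1: load  L5 → I/S/I/I on L5; bus BusRd; mem=20
  op3 P3: store L3 := 10 → I/I/I/M on L3; bus BusRdX; mem=0
  op4 P1: store L6 := 50 → I/M/I/I on L6; bus BusRdX; mem=0
  op5 P0: load  L2 → S/I/I/I on L2; bus BusRd; mem=90
  op6 P2: load  L2 → S/I/S/I on L2; bus BusRd; mem=90
  op7 P0: load  L0 → S/I/I/I on L0; bus BusRd; mem=0
  op8 P2: load  L3 → I/I/S/S on L3; bus BusRd Flush; mem=10
  op9 P2: load  L1 → I/I/S/I on L1; bus BusRd; mem=10
  op10 P0: load  L0 → S/I/I/I on L0; bus (none); mem=0
  op11 P0: store L0 := 51 → M/I/I/I on L0; bus BusRdX; mem=0
  op12 P0: store L0 := 14 → M/I/I/I on L0; bus (none); mem=0
  op13 P0: load  L2 → S/I/S/I on L2; bus (none); mem=90
  op14 P3: load  L2 → S/I/S/S on L2; bus BusRd; mem=90
  op15 P2: load  L1 → I/I/S/I on L1; bus (none); mem=10
  op16 P3: store L0 := 53 → I/I/I/M on L0; bus BusRdX Flush; mem=14
  op17 P0: load  L0 → S/I/I/S on L0; bus BusRd Flush; mem=53
  op18 P2: load  L0 → S/I/S/S on L0; bus BusRd; mem=53
  op19 P1: load  L6 → I/M/I/I on L6; bus (none); mem=0
  op20 P2: store L0 := 18 → I/I/M/I on L0; bus BusRdX; mem=53
  op21 P1: load  L0 → I/S/S/I on L0; bus BusRd Flush; mem=18

memory[L0] = 18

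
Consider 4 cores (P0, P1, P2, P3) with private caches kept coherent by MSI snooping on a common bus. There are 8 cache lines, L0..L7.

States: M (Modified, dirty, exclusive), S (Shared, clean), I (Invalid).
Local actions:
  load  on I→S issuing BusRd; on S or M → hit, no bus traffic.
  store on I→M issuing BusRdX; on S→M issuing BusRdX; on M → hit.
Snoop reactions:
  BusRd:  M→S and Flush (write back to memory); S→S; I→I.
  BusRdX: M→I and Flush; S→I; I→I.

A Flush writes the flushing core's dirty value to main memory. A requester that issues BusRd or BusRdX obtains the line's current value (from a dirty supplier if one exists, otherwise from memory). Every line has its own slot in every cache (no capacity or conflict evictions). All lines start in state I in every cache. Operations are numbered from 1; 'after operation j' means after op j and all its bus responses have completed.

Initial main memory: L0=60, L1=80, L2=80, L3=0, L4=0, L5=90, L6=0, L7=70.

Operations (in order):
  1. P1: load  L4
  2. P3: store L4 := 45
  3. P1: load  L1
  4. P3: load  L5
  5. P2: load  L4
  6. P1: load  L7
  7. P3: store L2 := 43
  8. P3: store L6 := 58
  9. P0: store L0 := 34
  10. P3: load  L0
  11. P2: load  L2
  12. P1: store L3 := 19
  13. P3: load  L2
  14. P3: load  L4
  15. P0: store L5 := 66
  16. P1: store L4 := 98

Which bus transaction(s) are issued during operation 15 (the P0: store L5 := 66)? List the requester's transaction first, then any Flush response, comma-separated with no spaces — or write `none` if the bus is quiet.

[1] P1: load  L4 | P0:I, P1:S(0), P2:I, P3:I | bus: BusRd
[2] P3: store L4 := 45 | P0:I, P1:I, P2:I, P3:M(45) | bus: BusRdX
[3] P1: load  L1 | P0:I, P1:S(80), P2:I, P3:I | bus: BusRd
[4] P3: load  L5 | P0:I, P1:I, P2:I, P3:S(90) | bus: BusRd
[5] P2: load  L4 | P0:I, P1:I, P2:S(45), P3:S(45) | bus: BusRd,Flush
[6] P1: load  L7 | P0:I, P1:S(70), P2:I, P3:I | bus: BusRd
[7] P3: store L2 := 43 | P0:I, P1:I, P2:I, P3:M(43) | bus: BusRdX
[8] P3: store L6 := 58 | P0:I, P1:I, P2:I, P3:M(58) | bus: BusRdX
[9] P0: store L0 := 34 | P0:M(34), P1:I, P2:I, P3:I | bus: BusRdX
[10] P3: load  L0 | P0:S(34), P1:I, P2:I, P3:S(34) | bus: BusRd,Flush
[11] P2: load  L2 | P0:I, P1:I, P2:S(43), P3:S(43) | bus: BusRd,Flush
[12] P1: store L3 := 19 | P0:I, P1:M(19), P2:I, P3:I | bus: BusRdX
[13] P3: load  L2 | P0:I, P1:I, P2:S(43), P3:S(43) | bus: none
[14] P3: load  L4 | P0:I, P1:I, P2:S(45), P3:S(45) | bus: none
[15] P0: store L5 := 66 | P0:M(66), P1:I, P2:I, P3:I | bus: BusRdX
[16] P1: store L4 := 98 | P0:I, P1:M(98), P2:I, P3:I | bus: BusRdX

bus = BusRdX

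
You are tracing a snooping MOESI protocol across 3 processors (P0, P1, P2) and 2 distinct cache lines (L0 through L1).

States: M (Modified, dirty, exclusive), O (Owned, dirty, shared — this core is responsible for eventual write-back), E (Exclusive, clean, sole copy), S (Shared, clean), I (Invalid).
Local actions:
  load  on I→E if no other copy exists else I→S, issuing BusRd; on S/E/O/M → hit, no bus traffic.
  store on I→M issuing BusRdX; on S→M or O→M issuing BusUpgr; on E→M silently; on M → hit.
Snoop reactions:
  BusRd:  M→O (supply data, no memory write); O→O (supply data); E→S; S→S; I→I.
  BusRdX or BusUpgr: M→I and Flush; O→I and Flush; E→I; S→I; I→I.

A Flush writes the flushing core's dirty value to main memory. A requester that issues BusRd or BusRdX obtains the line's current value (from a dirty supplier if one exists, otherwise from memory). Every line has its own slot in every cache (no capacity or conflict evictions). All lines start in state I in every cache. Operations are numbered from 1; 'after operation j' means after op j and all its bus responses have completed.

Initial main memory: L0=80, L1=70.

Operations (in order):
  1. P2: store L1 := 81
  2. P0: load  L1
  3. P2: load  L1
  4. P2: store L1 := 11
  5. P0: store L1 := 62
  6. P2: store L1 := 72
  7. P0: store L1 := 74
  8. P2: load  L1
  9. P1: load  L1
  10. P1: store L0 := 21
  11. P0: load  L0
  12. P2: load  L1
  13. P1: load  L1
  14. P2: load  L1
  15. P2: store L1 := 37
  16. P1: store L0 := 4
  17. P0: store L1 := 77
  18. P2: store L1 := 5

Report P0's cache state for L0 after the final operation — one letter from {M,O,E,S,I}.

  op1 P2: store L1 := 81 → I/I/M on L1; bus BusRdX; mem=70
  op2 P0: load  L1 → S/I/O on L1; bus BusRd; mem=70
  op3 P2: load  L1 → S/I/O on L1; bus (none); mem=70
  op4 P2: store L1 := 11 → I/I/M on L1; bus BusUpgr; mem=70
  op5 P0: store L1 := 62 → M/I/I on L1; bus BusRdX Flush; mem=11
  op6 P2: store L1 := 72 → I/I/M on L1; bus BusRdX Flush; mem=62
  op7 P0: store L1 := 74 → M/I/I on L1; bus BusRdX Flush; mem=72
  op8 P2: load  L1 → O/I/S on L1; bus BusRd; mem=72
  op9 P1: load  L1 → O/S/S on L1; bus BusRd; mem=72
  op10 P1: store L0 := 21 → I/M/I on L0; bus BusRdX; mem=80
  op11 P0: load  L0 → S/O/I on L0; bus BusRd; mem=80
  op12 P2: load  L1 → O/S/S on L1; bus (none); mem=72
  op13 P1: load  L1 → O/S/S on L1; bus (none); mem=72
  op14 P2: load  L1 → O/S/S on L1; bus (none); mem=72
  op15 P2: store L1 := 37 → I/I/M on L1; bus BusUpgr Flush; mem=74
  op16 P1: store L0 := 4 → I/M/I on L0; bus BusUpgr; mem=80
  op17 P0: store L1 := 77 → M/I/I on L1; bus BusRdX Flush; mem=37
  op18 P2: store L1 := 5 → I/I/M on L1; bus BusRdX Flush; mem=77

state = I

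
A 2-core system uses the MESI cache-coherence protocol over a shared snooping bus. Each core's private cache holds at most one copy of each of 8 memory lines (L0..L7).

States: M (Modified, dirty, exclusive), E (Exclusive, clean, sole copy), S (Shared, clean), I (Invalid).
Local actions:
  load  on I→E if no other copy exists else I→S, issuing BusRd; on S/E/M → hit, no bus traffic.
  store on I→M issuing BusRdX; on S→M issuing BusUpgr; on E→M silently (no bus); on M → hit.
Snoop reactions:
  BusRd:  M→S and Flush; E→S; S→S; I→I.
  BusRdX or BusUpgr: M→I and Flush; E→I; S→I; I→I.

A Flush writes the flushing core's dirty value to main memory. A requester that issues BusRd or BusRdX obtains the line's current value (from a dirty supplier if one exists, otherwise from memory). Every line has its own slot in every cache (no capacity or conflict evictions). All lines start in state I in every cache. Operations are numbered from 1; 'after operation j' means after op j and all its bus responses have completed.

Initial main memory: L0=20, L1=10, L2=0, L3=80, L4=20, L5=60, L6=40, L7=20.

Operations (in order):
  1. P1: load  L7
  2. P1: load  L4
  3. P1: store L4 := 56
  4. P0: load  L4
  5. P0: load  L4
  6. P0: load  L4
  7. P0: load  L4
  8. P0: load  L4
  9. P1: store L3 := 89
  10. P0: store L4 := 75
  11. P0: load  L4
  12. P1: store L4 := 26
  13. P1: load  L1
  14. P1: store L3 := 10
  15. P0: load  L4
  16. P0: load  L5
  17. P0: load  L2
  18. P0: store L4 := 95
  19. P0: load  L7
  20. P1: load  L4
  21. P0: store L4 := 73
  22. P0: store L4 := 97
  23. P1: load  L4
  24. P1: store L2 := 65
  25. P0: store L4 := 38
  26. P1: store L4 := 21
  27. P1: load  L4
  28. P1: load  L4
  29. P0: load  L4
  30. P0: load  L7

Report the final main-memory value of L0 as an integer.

memory[L0] = 20

step 1: P1: load  L7  ⟶  IE  (L7)  txn=BusRd  M[L7]=20
step 2: P1: load  L4  ⟶  IE  (L4)  txn=BusRd  M[L4]=20
step 3: P1: store L4 := 56  ⟶  IM  (L4)  txn=∅  M[L4]=20
step 4: P0: load  L4  ⟶  SS  (L4)  txn=BusRd+Flush  M[L4]=56
step 5: P0: load  L4  ⟶  SS  (L4)  txn=∅  M[L4]=56
step 6: P0: load  L4  ⟶  SS  (L4)  txn=∅  M[L4]=56
step 7: P0: load  L4  ⟶  SS  (L4)  txn=∅  M[L4]=56
step 8: P0: load  L4  ⟶  SS  (L4)  txn=∅  M[L4]=56
step 9: P1: store L3 := 89  ⟶  IM  (L3)  txn=BusRdX  M[L3]=80
step 10: P0: store L4 := 75  ⟶  MI  (L4)  txn=BusUpgr  M[L4]=56
step 11: P0: load  L4  ⟶  MI  (L4)  txn=∅  M[L4]=56
step 12: P1: store L4 := 26  ⟶  IM  (L4)  txn=BusRdX+Flush  M[L4]=75
step 13: P1: load  L1  ⟶  IE  (L1)  txn=BusRd  M[L1]=10
step 14: P1: store L3 := 10  ⟶  IM  (L3)  txn=∅  M[L3]=80
step 15: P0: load  L4  ⟶  SS  (L4)  txn=BusRd+Flush  M[L4]=26
step 16: P0: load  L5  ⟶  EI  (L5)  txn=BusRd  M[L5]=60
step 17: P0: load  L2  ⟶  EI  (L2)  txn=BusRd  M[L2]=0
step 18: P0: store L4 := 95  ⟶  MI  (L4)  txn=BusUpgr  M[L4]=26
step 19: P0: load  L7  ⟶  SS  (L7)  txn=BusRd  M[L7]=20
step 20: P1: load  L4  ⟶  SS  (L4)  txn=BusRd+Flush  M[L4]=95
step 21: P0: store L4 := 73  ⟶  MI  (L4)  txn=BusUpgr  M[L4]=95
step 22: P0: store L4 := 97  ⟶  MI  (L4)  txn=∅  M[L4]=95
step 23: P1: load  L4  ⟶  SS  (L4)  txn=BusRd+Flush  M[L4]=97
step 24: P1: store L2 := 65  ⟶  IM  (L2)  txn=BusRdX  M[L2]=0
step 25: P0: store L4 := 38  ⟶  MI  (L4)  txn=BusUpgr  M[L4]=97
step 26: P1: store L4 := 21  ⟶  IM  (L4)  txn=BusRdX+Flush  M[L4]=38
step 27: P1: load  L4  ⟶  IM  (L4)  txn=∅  M[L4]=38
step 28: P1: load  L4  ⟶  IM  (L4)  txn=∅  M[L4]=38
step 29: P0: load  L4  ⟶  SS  (L4)  txn=BusRd+Flush  M[L4]=21
step 30: P0: load  L7  ⟶  SS  (L7)  txn=∅  M[L7]=20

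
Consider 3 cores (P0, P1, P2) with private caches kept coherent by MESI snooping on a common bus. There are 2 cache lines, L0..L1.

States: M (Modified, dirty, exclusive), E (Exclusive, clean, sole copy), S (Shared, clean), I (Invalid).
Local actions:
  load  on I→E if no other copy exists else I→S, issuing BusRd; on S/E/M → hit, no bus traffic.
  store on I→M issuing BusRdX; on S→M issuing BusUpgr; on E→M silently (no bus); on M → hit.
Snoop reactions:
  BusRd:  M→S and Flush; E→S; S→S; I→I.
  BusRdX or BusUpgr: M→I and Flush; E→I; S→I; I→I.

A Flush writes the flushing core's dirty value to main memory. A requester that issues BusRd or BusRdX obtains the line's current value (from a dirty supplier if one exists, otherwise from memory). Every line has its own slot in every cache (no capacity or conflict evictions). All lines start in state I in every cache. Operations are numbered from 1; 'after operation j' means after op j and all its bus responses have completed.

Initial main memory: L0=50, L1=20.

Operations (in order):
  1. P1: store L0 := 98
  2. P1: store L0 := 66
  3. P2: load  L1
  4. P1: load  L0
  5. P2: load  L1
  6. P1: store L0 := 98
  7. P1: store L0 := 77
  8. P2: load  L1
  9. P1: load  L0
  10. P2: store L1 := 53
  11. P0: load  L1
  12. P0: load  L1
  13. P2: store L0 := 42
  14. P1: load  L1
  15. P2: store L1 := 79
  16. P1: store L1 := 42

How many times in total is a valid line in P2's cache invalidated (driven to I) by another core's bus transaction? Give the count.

invalidations = 1

step 1: P1: store L0 := 98  ⟶  IMI  (L0)  txn=BusRdX  M[L0]=50
step 2: P1: store L0 := 66  ⟶  IMI  (L0)  txn=∅  M[L0]=50
step 3: P2: load  L1  ⟶  IIE  (L1)  txn=BusRd  M[L1]=20
step 4: P1: load  L0  ⟶  IMI  (L0)  txn=∅  M[L0]=50
step 5: P2: load  L1  ⟶  IIE  (L1)  txn=∅  M[L1]=20
step 6: P1: store L0 := 98  ⟶  IMI  (L0)  txn=∅  M[L0]=50
step 7: P1: store L0 := 77  ⟶  IMI  (L0)  txn=∅  M[L0]=50
step 8: P2: load  L1  ⟶  IIE  (L1)  txn=∅  M[L1]=20
step 9: P1: load  L0  ⟶  IMI  (L0)  txn=∅  M[L0]=50
step 10: P2: store L1 := 53  ⟶  IIM  (L1)  txn=∅  M[L1]=20
step 11: P0: load  L1  ⟶  SIS  (L1)  txn=BusRd+Flush  M[L1]=53
step 12: P0: load  L1  ⟶  SIS  (L1)  txn=∅  M[L1]=53
step 13: P2: store L0 := 42  ⟶  IIM  (L0)  txn=BusRdX+Flush  M[L0]=77
step 14: P1: load  L1  ⟶  SSS  (L1)  txn=BusRd  M[L1]=53
step 15: P2: store L1 := 79  ⟶  IIM  (L1)  txn=BusUpgr  M[L1]=53
step 16: P1: store L1 := 42  ⟶  IMI  (L1)  txn=BusRdX+Flush  M[L1]=79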